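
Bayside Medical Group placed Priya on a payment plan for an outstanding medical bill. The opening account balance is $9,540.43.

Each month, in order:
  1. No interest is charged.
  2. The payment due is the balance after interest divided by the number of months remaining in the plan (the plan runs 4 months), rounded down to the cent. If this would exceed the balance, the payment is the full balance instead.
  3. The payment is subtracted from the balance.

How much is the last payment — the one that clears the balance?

$2,385.11

# | Opening | Payment | End bal
1 | $9,540.43 | $2,385.10 | $7,155.33
2 | $7,155.33 | $2,385.11 | $4,770.22
3 | $4,770.22 | $2,385.11 | $2,385.11
4 | $2,385.11 | $2,385.11 | $0.00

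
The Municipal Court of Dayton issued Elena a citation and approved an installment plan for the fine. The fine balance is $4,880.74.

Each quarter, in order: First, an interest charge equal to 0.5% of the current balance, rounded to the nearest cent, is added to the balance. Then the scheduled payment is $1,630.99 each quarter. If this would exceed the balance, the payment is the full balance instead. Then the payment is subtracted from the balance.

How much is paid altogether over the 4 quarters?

$4,929.99

Quarter 1: $4,880.74 +$24.40 interest = $4,905.14; pay $1,630.99 → $3,274.15
Quarter 2: $3,274.15 +$16.37 interest = $3,290.52; pay $1,630.99 → $1,659.53
Quarter 3: $1,659.53 +$8.30 interest = $1,667.83; pay $1,630.99 → $36.84
Quarter 4: $36.84 +$0.18 interest = $37.02; pay $37.02 → $0.00
Total paid: $4,929.99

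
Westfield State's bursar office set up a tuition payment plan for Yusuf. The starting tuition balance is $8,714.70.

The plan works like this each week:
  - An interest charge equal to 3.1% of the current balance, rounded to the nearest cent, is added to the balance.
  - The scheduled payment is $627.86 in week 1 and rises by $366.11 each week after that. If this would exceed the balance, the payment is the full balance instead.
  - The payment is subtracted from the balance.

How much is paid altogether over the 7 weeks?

$9,950.76

Week 1: $8,714.70 +$270.16 interest = $8,984.86; pay $627.86 → $8,357.00
Week 2: $8,357.00 +$259.07 interest = $8,616.07; pay $993.97 → $7,622.10
Week 3: $7,622.10 +$236.29 interest = $7,858.39; pay $1,360.08 → $6,498.31
Week 4: $6,498.31 +$201.45 interest = $6,699.76; pay $1,726.19 → $4,973.57
Week 5: $4,973.57 +$154.18 interest = $5,127.75; pay $2,092.30 → $3,035.45
Week 6: $3,035.45 +$94.10 interest = $3,129.55; pay $2,458.41 → $671.14
Week 7: $671.14 +$20.81 interest = $691.95; pay $691.95 → $0.00
Total paid: $9,950.76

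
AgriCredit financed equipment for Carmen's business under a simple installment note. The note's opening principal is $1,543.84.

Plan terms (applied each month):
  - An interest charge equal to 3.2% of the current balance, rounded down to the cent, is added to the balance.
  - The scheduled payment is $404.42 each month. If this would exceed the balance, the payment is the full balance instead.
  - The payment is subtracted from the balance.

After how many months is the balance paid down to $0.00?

Month 1: $1,543.84 +$49.40 interest = $1,593.24; pay $404.42 → $1,188.82
Month 2: $1,188.82 +$38.04 interest = $1,226.86; pay $404.42 → $822.44
Month 3: $822.44 +$26.31 interest = $848.75; pay $404.42 → $444.33
Month 4: $444.33 +$14.21 interest = $458.54; pay $404.42 → $54.12
Month 5: $54.12 +$1.73 interest = $55.85; pay $55.85 → $0.00
Balance reaches $0.00 in month 5.

5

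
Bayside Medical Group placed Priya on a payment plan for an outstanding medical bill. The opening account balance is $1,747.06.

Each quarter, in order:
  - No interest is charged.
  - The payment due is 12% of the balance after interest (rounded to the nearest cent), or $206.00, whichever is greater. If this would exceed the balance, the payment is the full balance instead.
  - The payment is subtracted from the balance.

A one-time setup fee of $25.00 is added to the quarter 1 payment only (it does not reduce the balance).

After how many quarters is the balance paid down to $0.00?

9

Quarter 1: opening $1,747.06; payment $209.65 (+ $25.00 fee); balance $1,537.41
Quarter 2: opening $1,537.41; payment $206.00; balance $1,331.41
Quarter 3: opening $1,331.41; payment $206.00; balance $1,125.41
Quarter 4: opening $1,125.41; payment $206.00; balance $919.41
Quarter 5: opening $919.41; payment $206.00; balance $713.41
Quarter 6: opening $713.41; payment $206.00; balance $507.41
Quarter 7: opening $507.41; payment $206.00; balance $301.41
Quarter 8: opening $301.41; payment $206.00; balance $95.41
Quarter 9: opening $95.41; payment $95.41; balance $0.00
Balance reaches $0.00 in quarter 9.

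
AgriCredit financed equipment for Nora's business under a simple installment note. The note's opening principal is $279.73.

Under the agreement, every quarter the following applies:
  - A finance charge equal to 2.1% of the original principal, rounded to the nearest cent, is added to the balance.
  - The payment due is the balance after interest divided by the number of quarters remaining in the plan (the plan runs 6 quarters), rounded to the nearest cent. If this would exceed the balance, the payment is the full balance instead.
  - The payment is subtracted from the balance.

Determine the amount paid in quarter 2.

Quarter 1: opening $279.73; interest $5.87 → $285.60; payment $47.60; balance $238.00
Quarter 2: opening $238.00; interest $5.87 → $243.87; payment $48.77; balance $195.10

$48.77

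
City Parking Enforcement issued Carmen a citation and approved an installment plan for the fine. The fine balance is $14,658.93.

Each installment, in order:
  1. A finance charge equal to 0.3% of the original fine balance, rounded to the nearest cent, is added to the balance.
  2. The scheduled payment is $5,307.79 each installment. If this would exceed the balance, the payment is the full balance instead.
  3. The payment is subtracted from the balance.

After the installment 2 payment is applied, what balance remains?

Installment 1: opening $14,658.93; interest $43.98 → $14,702.91; payment $5,307.79; balance $9,395.12
Installment 2: opening $9,395.12; interest $43.98 → $9,439.10; payment $5,307.79; balance $4,131.31

$4,131.31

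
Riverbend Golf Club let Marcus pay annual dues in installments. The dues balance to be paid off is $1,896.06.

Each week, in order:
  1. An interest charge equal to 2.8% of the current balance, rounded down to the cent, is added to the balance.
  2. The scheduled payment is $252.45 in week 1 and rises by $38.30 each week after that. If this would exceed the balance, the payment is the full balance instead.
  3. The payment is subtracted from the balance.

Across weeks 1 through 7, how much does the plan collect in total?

Week 1: $1,896.06 +$53.08 interest = $1,949.14; pay $252.45 → $1,696.69
Week 2: $1,696.69 +$47.50 interest = $1,744.19; pay $290.75 → $1,453.44
Week 3: $1,453.44 +$40.69 interest = $1,494.13; pay $329.05 → $1,165.08
Week 4: $1,165.08 +$32.62 interest = $1,197.70; pay $367.35 → $830.35
Week 5: $830.35 +$23.24 interest = $853.59; pay $405.65 → $447.94
Week 6: $447.94 +$12.54 interest = $460.48; pay $443.95 → $16.53
Week 7: $16.53 +$0.46 interest = $16.99; pay $16.99 → $0.00
Total paid: $2,106.19

$2,106.19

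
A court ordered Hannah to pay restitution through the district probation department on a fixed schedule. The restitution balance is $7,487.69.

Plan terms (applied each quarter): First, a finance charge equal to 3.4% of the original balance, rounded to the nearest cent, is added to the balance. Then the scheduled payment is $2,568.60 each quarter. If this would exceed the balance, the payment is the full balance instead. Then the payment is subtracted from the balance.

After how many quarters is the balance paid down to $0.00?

4

Quarter 1: $7,487.69 +$254.58 interest = $7,742.27; pay $2,568.60 → $5,173.67
Quarter 2: $5,173.67 +$254.58 interest = $5,428.25; pay $2,568.60 → $2,859.65
Quarter 3: $2,859.65 +$254.58 interest = $3,114.23; pay $2,568.60 → $545.63
Quarter 4: $545.63 +$254.58 interest = $800.21; pay $800.21 → $0.00
Balance reaches $0.00 in quarter 4.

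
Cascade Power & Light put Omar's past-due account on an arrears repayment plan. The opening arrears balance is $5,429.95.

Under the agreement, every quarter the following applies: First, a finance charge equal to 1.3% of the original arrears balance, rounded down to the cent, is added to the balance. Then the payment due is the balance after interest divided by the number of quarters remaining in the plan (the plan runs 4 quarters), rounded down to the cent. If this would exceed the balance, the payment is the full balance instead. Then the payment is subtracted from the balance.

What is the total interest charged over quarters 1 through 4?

Quarter 1: opening $5,429.95; interest $70.58 → $5,500.53; payment $1,375.13; balance $4,125.40
Quarter 2: opening $4,125.40; interest $70.58 → $4,195.98; payment $1,398.66; balance $2,797.32
Quarter 3: opening $2,797.32; interest $70.58 → $2,867.90; payment $1,433.95; balance $1,433.95
Quarter 4: opening $1,433.95; interest $70.58 → $1,504.53; payment $1,504.53; balance $0.00
Total interest: $70.58 + $70.58 + $70.58 + $70.58 = $282.32

$282.32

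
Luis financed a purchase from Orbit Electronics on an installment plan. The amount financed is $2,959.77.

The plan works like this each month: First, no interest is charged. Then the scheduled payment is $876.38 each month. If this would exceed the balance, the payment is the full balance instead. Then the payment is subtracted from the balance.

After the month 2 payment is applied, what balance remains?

Month 1: opening $2,959.77; payment $876.38; balance $2,083.39
Month 2: opening $2,083.39; payment $876.38; balance $1,207.01

$1,207.01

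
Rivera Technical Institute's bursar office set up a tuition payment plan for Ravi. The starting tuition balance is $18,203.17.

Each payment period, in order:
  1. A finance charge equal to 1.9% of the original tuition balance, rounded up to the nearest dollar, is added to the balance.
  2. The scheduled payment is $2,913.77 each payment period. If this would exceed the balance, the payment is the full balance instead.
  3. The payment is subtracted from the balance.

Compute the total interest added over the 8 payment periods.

Payment period 1: opening $18,203.17; interest $346.00 → $18,549.17; payment $2,913.77; balance $15,635.40
Payment period 2: opening $15,635.40; interest $346.00 → $15,981.40; payment $2,913.77; balance $13,067.63
Payment period 3: opening $13,067.63; interest $346.00 → $13,413.63; payment $2,913.77; balance $10,499.86
Payment period 4: opening $10,499.86; interest $346.00 → $10,845.86; payment $2,913.77; balance $7,932.09
Payment period 5: opening $7,932.09; interest $346.00 → $8,278.09; payment $2,913.77; balance $5,364.32
Payment period 6: opening $5,364.32; interest $346.00 → $5,710.32; payment $2,913.77; balance $2,796.55
Payment period 7: opening $2,796.55; interest $346.00 → $3,142.55; payment $2,913.77; balance $228.78
Payment period 8: opening $228.78; interest $346.00 → $574.78; payment $574.78; balance $0.00
Total interest: $346.00 + $346.00 + $346.00 + $346.00 + $346.00 + $346.00 + $346.00 + $346.00 = $2,768.00

$2,768.00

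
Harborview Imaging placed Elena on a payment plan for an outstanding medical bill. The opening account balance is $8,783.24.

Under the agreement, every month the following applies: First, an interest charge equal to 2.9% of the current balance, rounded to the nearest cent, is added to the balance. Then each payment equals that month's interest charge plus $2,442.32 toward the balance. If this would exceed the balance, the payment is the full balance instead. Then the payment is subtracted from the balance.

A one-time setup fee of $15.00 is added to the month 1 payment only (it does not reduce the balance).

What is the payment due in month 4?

Month 1: $8,783.24 +$254.71 interest = $9,037.95; pay $2,697.03 (+ $15.00 fee) → $6,340.92
Month 2: $6,340.92 +$183.89 interest = $6,524.81; pay $2,626.21 → $3,898.60
Month 3: $3,898.60 +$113.06 interest = $4,011.66; pay $2,555.38 → $1,456.28
Month 4: $1,456.28 +$42.23 interest = $1,498.51; pay $1,498.51 → $0.00

$1,498.51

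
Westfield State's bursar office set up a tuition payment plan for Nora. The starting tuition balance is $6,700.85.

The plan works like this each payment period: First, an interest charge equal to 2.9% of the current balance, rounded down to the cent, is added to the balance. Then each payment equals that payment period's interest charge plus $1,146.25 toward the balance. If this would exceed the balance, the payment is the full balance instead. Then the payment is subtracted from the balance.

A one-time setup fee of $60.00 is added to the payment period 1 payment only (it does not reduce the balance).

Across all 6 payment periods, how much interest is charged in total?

$667.30

Payment period 1: opening $6,700.85; interest $194.32 → $6,895.17; payment $1,340.57 (+ $60.00 fee); balance $5,554.60
Payment period 2: opening $5,554.60; interest $161.08 → $5,715.68; payment $1,307.33; balance $4,408.35
Payment period 3: opening $4,408.35; interest $127.84 → $4,536.19; payment $1,274.09; balance $3,262.10
Payment period 4: opening $3,262.10; interest $94.60 → $3,356.70; payment $1,240.85; balance $2,115.85
Payment period 5: opening $2,115.85; interest $61.35 → $2,177.20; payment $1,207.60; balance $969.60
Payment period 6: opening $969.60; interest $28.11 → $997.71; payment $997.71; balance $0.00
Total interest: $194.32 + $161.08 + $127.84 + $94.60 + $61.35 + $28.11 = $667.30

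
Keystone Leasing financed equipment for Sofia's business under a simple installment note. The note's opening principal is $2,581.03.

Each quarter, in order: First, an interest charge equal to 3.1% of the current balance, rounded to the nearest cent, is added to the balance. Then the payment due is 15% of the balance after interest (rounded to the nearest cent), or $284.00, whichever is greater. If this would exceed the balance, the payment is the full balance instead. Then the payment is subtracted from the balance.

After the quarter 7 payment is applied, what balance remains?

$772.81

# | Opening | Interest | Payment | End bal
1 | $2,581.03 | $80.01 | $399.16 | $2,261.88
2 | $2,261.88 | $70.12 | $349.80 | $1,982.20
3 | $1,982.20 | $61.45 | $306.55 | $1,737.10
4 | $1,737.10 | $53.85 | $284.00 | $1,506.95
5 | $1,506.95 | $46.72 | $284.00 | $1,269.67
6 | $1,269.67 | $39.36 | $284.00 | $1,025.03
7 | $1,025.03 | $31.78 | $284.00 | $772.81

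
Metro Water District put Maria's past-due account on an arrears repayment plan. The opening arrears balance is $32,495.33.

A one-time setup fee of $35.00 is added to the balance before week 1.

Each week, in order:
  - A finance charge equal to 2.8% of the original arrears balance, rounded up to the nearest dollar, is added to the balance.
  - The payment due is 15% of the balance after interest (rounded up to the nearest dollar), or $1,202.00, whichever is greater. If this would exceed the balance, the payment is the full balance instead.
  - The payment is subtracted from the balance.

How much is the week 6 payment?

$2,732.00

Week 1: opening $32,530.33; interest $910.00 → $33,440.33; payment $5,017.00; balance $28,423.33
Week 2: opening $28,423.33; interest $910.00 → $29,333.33; payment $4,400.00; balance $24,933.33
Week 3: opening $24,933.33; interest $910.00 → $25,843.33; payment $3,877.00; balance $21,966.33
Week 4: opening $21,966.33; interest $910.00 → $22,876.33; payment $3,432.00; balance $19,444.33
Week 5: opening $19,444.33; interest $910.00 → $20,354.33; payment $3,054.00; balance $17,300.33
Week 6: opening $17,300.33; interest $910.00 → $18,210.33; payment $2,732.00; balance $15,478.33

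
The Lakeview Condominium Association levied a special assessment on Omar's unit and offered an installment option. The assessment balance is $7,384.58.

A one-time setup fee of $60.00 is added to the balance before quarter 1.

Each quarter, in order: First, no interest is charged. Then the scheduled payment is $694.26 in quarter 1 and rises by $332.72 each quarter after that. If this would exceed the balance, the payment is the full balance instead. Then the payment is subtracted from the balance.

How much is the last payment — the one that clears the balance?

Quarter 1: opening $7,444.58; payment $694.26; balance $6,750.32
Quarter 2: opening $6,750.32; payment $1,026.98; balance $5,723.34
Quarter 3: opening $5,723.34; payment $1,359.70; balance $4,363.64
Quarter 4: opening $4,363.64; payment $1,692.42; balance $2,671.22
Quarter 5: opening $2,671.22; payment $2,025.14; balance $646.08
Quarter 6: opening $646.08; payment $646.08; balance $0.00

$646.08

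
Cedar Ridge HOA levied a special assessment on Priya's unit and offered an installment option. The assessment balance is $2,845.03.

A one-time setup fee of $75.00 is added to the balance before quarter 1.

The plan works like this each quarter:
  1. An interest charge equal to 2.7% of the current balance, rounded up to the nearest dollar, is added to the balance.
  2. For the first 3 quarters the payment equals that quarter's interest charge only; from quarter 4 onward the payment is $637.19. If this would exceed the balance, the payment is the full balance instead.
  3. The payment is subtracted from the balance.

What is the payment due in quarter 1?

# | Opening | Interest | Payment | End bal
1 | $2,920.03 | $79.00 | $79.00 | $2,920.03

$79.00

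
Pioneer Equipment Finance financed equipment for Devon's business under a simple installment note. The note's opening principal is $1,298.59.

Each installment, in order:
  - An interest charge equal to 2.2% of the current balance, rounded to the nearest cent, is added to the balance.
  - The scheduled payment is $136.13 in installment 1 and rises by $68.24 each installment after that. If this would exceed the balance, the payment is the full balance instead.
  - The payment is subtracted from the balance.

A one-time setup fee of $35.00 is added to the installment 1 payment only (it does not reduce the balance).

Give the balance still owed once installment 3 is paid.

# | Opening | Interest | Payment | Fee | End bal
1 | $1,298.59 | $28.57 | $136.13 | $35.00 | $1,191.03
2 | $1,191.03 | $26.20 | $204.37 | — | $1,012.86
3 | $1,012.86 | $22.28 | $272.61 | — | $762.53

$762.53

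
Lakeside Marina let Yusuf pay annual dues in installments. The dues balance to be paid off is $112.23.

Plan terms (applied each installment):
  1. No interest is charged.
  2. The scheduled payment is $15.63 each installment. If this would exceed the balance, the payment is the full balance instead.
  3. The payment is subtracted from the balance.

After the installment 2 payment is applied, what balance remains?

$80.97

Installment 1: opening $112.23; payment $15.63; balance $96.60
Installment 2: opening $96.60; payment $15.63; balance $80.97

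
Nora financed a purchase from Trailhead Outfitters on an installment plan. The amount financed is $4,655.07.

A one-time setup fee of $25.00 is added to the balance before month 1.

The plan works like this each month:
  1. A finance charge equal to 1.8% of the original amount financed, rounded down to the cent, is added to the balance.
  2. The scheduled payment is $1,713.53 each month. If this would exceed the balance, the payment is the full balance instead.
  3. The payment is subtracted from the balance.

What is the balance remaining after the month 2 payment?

$1,420.59

# | Opening | Interest | Payment | End bal
1 | $4,680.07 | $83.79 | $1,713.53 | $3,050.33
2 | $3,050.33 | $83.79 | $1,713.53 | $1,420.59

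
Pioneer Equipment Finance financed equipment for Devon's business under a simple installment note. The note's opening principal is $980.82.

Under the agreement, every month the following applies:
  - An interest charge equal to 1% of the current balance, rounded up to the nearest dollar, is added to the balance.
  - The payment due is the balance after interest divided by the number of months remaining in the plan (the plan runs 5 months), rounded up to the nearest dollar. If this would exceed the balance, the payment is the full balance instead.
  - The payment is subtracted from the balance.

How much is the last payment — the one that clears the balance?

Month 1: opening $980.82; interest $10.00 → $990.82; payment $199.00; balance $791.82
Month 2: opening $791.82; interest $8.00 → $799.82; payment $200.00; balance $599.82
Month 3: opening $599.82; interest $6.00 → $605.82; payment $202.00; balance $403.82
Month 4: opening $403.82; interest $5.00 → $408.82; payment $205.00; balance $203.82
Month 5: opening $203.82; interest $3.00 → $206.82; payment $206.82; balance $0.00

$206.82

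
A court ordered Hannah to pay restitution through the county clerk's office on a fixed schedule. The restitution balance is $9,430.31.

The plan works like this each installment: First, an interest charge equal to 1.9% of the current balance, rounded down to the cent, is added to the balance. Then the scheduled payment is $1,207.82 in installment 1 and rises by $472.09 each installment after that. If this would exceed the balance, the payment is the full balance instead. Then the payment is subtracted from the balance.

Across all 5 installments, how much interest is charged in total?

$606.11

Installment 1: opening $9,430.31; interest $179.17 → $9,609.48; payment $1,207.82; balance $8,401.66
Installment 2: opening $8,401.66; interest $159.63 → $8,561.29; payment $1,679.91; balance $6,881.38
Installment 3: opening $6,881.38; interest $130.74 → $7,012.12; payment $2,152.00; balance $4,860.12
Installment 4: opening $4,860.12; interest $92.34 → $4,952.46; payment $2,624.09; balance $2,328.37
Installment 5: opening $2,328.37; interest $44.23 → $2,372.60; payment $2,372.60; balance $0.00
Total interest: $179.17 + $159.63 + $130.74 + $92.34 + $44.23 = $606.11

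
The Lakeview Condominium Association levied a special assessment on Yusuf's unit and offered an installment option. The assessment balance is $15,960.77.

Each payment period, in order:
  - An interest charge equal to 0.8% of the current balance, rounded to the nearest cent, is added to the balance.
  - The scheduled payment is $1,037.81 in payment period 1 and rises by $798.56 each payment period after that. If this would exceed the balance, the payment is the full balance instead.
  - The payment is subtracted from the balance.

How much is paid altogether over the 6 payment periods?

# | Opening | Interest | Payment | End bal
1 | $15,960.77 | $127.69 | $1,037.81 | $15,050.65
2 | $15,050.65 | $120.41 | $1,836.37 | $13,334.69
3 | $13,334.69 | $106.68 | $2,634.93 | $10,806.44
4 | $10,806.44 | $86.45 | $3,433.49 | $7,459.40
5 | $7,459.40 | $59.68 | $4,232.05 | $3,287.03
6 | $3,287.03 | $26.30 | $3,313.33 | $0.00
Total paid: $16,487.98

$16,487.98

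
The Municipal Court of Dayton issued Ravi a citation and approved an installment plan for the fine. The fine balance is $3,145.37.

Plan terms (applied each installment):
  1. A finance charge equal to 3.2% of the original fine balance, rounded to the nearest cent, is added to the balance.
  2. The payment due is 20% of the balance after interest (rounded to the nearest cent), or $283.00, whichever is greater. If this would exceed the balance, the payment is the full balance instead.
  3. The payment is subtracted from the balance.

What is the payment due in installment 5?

$325.34

Installment 1: $3,145.37 +$100.65 interest = $3,246.02; pay $649.20 → $2,596.82
Installment 2: $2,596.82 +$100.65 interest = $2,697.47; pay $539.49 → $2,157.98
Installment 3: $2,157.98 +$100.65 interest = $2,258.63; pay $451.73 → $1,806.90
Installment 4: $1,806.90 +$100.65 interest = $1,907.55; pay $381.51 → $1,526.04
Installment 5: $1,526.04 +$100.65 interest = $1,626.69; pay $325.34 → $1,301.35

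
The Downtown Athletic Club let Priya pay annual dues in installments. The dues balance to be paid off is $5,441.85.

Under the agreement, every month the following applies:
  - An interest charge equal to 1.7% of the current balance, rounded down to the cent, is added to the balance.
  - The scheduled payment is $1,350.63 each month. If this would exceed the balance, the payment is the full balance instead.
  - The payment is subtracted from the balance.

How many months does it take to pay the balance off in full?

Month 1: $5,441.85 +$92.51 interest = $5,534.36; pay $1,350.63 → $4,183.73
Month 2: $4,183.73 +$71.12 interest = $4,254.85; pay $1,350.63 → $2,904.22
Month 3: $2,904.22 +$49.37 interest = $2,953.59; pay $1,350.63 → $1,602.96
Month 4: $1,602.96 +$27.25 interest = $1,630.21; pay $1,350.63 → $279.58
Month 5: $279.58 +$4.75 interest = $284.33; pay $284.33 → $0.00
Balance reaches $0.00 in month 5.

5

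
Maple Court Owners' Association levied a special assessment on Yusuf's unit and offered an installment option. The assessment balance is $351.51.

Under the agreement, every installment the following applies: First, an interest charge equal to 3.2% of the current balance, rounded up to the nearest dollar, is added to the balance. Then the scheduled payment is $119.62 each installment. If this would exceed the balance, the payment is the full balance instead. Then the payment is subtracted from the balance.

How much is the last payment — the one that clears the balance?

$18.65

Installment 1: opening $351.51; interest $12.00 → $363.51; payment $119.62; balance $243.89
Installment 2: opening $243.89; interest $8.00 → $251.89; payment $119.62; balance $132.27
Installment 3: opening $132.27; interest $5.00 → $137.27; payment $119.62; balance $17.65
Installment 4: opening $17.65; interest $1.00 → $18.65; payment $18.65; balance $0.00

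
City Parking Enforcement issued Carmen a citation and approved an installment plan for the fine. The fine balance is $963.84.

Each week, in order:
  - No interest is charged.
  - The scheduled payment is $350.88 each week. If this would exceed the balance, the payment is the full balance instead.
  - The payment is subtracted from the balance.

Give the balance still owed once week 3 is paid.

Week 1: opening $963.84; payment $350.88; balance $612.96
Week 2: opening $612.96; payment $350.88; balance $262.08
Week 3: opening $262.08; payment $262.08; balance $0.00

$0.00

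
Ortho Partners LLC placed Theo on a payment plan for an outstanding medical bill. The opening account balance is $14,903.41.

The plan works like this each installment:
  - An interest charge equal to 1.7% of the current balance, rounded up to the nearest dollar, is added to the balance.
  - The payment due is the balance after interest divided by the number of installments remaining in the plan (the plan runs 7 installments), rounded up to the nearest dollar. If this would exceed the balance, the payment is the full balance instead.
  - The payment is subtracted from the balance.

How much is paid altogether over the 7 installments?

$15,956.41

Installment 1: $14,903.41 +$254.00 interest = $15,157.41; pay $2,166.00 → $12,991.41
Installment 2: $12,991.41 +$221.00 interest = $13,212.41; pay $2,203.00 → $11,009.41
Installment 3: $11,009.41 +$188.00 interest = $11,197.41; pay $2,240.00 → $8,957.41
Installment 4: $8,957.41 +$153.00 interest = $9,110.41; pay $2,278.00 → $6,832.41
Installment 5: $6,832.41 +$117.00 interest = $6,949.41; pay $2,317.00 → $4,632.41
Installment 6: $4,632.41 +$79.00 interest = $4,711.41; pay $2,356.00 → $2,355.41
Installment 7: $2,355.41 +$41.00 interest = $2,396.41; pay $2,396.41 → $0.00
Total paid: $15,956.41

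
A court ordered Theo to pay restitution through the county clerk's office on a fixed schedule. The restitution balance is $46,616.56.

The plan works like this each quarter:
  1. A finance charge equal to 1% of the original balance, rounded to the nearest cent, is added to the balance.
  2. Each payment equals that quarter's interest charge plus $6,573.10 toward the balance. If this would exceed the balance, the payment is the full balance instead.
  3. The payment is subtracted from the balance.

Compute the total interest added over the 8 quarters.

$3,729.36

# | Opening | Interest | Payment | End bal
1 | $46,616.56 | $466.17 | $7,039.27 | $40,043.46
2 | $40,043.46 | $466.17 | $7,039.27 | $33,470.36
3 | $33,470.36 | $466.17 | $7,039.27 | $26,897.26
4 | $26,897.26 | $466.17 | $7,039.27 | $20,324.16
5 | $20,324.16 | $466.17 | $7,039.27 | $13,751.06
6 | $13,751.06 | $466.17 | $7,039.27 | $7,177.96
7 | $7,177.96 | $466.17 | $7,039.27 | $604.86
8 | $604.86 | $466.17 | $1,071.03 | $0.00
Total interest: $466.17 + $466.17 + $466.17 + $466.17 + $466.17 + $466.17 + $466.17 + $466.17 = $3,729.36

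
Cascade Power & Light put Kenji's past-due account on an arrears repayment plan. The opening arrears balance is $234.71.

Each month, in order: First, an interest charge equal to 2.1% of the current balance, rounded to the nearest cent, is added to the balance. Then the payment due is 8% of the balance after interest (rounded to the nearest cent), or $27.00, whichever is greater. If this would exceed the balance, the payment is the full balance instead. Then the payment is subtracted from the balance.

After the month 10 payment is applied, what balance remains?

$0.00

Month 1: $234.71 +$4.93 interest = $239.64; pay $27.00 → $212.64
Month 2: $212.64 +$4.47 interest = $217.11; pay $27.00 → $190.11
Month 3: $190.11 +$3.99 interest = $194.10; pay $27.00 → $167.10
Month 4: $167.10 +$3.51 interest = $170.61; pay $27.00 → $143.61
Month 5: $143.61 +$3.02 interest = $146.63; pay $27.00 → $119.63
Month 6: $119.63 +$2.51 interest = $122.14; pay $27.00 → $95.14
Month 7: $95.14 +$2.00 interest = $97.14; pay $27.00 → $70.14
Month 8: $70.14 +$1.47 interest = $71.61; pay $27.00 → $44.61
Month 9: $44.61 +$0.94 interest = $45.55; pay $27.00 → $18.55
Month 10: $18.55 +$0.39 interest = $18.94; pay $18.94 → $0.00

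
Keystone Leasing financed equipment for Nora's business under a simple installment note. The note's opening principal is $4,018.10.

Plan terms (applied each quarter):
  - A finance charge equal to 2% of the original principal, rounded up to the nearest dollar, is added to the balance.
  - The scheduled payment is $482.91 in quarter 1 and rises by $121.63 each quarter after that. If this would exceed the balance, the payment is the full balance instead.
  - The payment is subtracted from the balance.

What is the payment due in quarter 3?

$726.17

# | Opening | Interest | Payment | End bal
1 | $4,018.10 | $81.00 | $482.91 | $3,616.19
2 | $3,616.19 | $81.00 | $604.54 | $3,092.65
3 | $3,092.65 | $81.00 | $726.17 | $2,447.48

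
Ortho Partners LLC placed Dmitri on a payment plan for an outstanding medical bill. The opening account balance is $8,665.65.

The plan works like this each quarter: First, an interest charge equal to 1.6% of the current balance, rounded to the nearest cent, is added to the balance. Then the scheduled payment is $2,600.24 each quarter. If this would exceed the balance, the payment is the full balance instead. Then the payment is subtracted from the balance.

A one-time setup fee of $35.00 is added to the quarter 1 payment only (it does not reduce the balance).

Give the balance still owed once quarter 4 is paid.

$0.00

Quarter 1: $8,665.65 +$138.65 interest = $8,804.30; pay $2,600.24 (+ $35.00 fee) → $6,204.06
Quarter 2: $6,204.06 +$99.26 interest = $6,303.32; pay $2,600.24 → $3,703.08
Quarter 3: $3,703.08 +$59.25 interest = $3,762.33; pay $2,600.24 → $1,162.09
Quarter 4: $1,162.09 +$18.59 interest = $1,180.68; pay $1,180.68 → $0.00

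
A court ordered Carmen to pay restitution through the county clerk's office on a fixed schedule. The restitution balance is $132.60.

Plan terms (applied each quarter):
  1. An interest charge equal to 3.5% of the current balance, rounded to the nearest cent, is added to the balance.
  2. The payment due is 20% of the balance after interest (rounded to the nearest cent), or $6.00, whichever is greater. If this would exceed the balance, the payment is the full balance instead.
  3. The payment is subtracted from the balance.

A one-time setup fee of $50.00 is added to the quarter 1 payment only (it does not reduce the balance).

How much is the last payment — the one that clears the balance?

Quarter 1: opening $132.60; interest $4.64 → $137.24; payment $27.45 (+ $50.00 fee); balance $109.79
Quarter 2: opening $109.79; interest $3.84 → $113.63; payment $22.73; balance $90.90
Quarter 3: opening $90.90; interest $3.18 → $94.08; payment $18.82; balance $75.26
Quarter 4: opening $75.26; interest $2.63 → $77.89; payment $15.58; balance $62.31
Quarter 5: opening $62.31; interest $2.18 → $64.49; payment $12.90; balance $51.59
Quarter 6: opening $51.59; interest $1.81 → $53.40; payment $10.68; balance $42.72
Quarter 7: opening $42.72; interest $1.50 → $44.22; payment $8.84; balance $35.38
Quarter 8: opening $35.38; interest $1.24 → $36.62; payment $7.32; balance $29.30
Quarter 9: opening $29.30; interest $1.03 → $30.33; payment $6.07; balance $24.26
Quarter 10: opening $24.26; interest $0.85 → $25.11; payment $6.00; balance $19.11
Quarter 11: opening $19.11; interest $0.67 → $19.78; payment $6.00; balance $13.78
Quarter 12: opening $13.78; interest $0.48 → $14.26; payment $6.00; balance $8.26
Quarter 13: opening $8.26; interest $0.29 → $8.55; payment $6.00; balance $2.55
Quarter 14: opening $2.55; interest $0.09 → $2.64; payment $2.64; balance $0.00

$2.64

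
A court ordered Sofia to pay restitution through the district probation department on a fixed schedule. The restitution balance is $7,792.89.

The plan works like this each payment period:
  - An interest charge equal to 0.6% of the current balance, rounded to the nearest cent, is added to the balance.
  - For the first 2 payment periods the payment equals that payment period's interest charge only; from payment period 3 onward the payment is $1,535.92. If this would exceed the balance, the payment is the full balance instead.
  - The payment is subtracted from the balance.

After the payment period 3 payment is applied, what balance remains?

$6,303.73

# | Opening | Interest | Payment | End bal
1 | $7,792.89 | $46.76 | $46.76 | $7,792.89
2 | $7,792.89 | $46.76 | $46.76 | $7,792.89
3 | $7,792.89 | $46.76 | $1,535.92 | $6,303.73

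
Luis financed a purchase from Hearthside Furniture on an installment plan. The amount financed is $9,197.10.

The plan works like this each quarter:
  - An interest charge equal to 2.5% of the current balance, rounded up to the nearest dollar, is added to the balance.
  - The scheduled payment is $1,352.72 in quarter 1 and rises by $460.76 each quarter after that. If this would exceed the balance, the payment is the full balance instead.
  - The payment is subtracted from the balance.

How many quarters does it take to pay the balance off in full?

# | Opening | Interest | Payment | End bal
1 | $9,197.10 | $230.00 | $1,352.72 | $8,074.38
2 | $8,074.38 | $202.00 | $1,813.48 | $6,462.90
3 | $6,462.90 | $162.00 | $2,274.24 | $4,350.66
4 | $4,350.66 | $109.00 | $2,735.00 | $1,724.66
5 | $1,724.66 | $44.00 | $1,768.66 | $0.00
Balance reaches $0.00 in quarter 5.

5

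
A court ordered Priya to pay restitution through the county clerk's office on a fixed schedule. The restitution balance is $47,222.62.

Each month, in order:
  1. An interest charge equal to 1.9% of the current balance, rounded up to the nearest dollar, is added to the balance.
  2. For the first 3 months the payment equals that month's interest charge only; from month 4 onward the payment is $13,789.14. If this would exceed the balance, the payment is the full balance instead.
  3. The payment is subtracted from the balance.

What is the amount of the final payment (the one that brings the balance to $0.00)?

$7,958.20

Month 1: $47,222.62 +$898.00 interest = $48,120.62; pay $898.00 → $47,222.62
Month 2: $47,222.62 +$898.00 interest = $48,120.62; pay $898.00 → $47,222.62
Month 3: $47,222.62 +$898.00 interest = $48,120.62; pay $898.00 → $47,222.62
Month 4: $47,222.62 +$898.00 interest = $48,120.62; pay $13,789.14 → $34,331.48
Month 5: $34,331.48 +$653.00 interest = $34,984.48; pay $13,789.14 → $21,195.34
Month 6: $21,195.34 +$403.00 interest = $21,598.34; pay $13,789.14 → $7,809.20
Month 7: $7,809.20 +$149.00 interest = $7,958.20; pay $7,958.20 → $0.00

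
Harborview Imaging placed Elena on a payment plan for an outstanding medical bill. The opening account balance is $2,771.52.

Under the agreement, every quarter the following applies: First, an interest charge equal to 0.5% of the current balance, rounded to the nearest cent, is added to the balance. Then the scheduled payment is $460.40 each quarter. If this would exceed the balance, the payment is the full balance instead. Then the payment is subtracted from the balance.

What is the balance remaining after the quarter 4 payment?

$971.91

# | Opening | Interest | Payment | End bal
1 | $2,771.52 | $13.86 | $460.40 | $2,324.98
2 | $2,324.98 | $11.62 | $460.40 | $1,876.20
3 | $1,876.20 | $9.38 | $460.40 | $1,425.18
4 | $1,425.18 | $7.13 | $460.40 | $971.91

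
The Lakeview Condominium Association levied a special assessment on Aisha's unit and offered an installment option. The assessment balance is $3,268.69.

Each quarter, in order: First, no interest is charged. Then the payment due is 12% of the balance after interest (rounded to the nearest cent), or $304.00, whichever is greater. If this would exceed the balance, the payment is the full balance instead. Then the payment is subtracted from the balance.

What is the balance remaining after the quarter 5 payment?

$1,619.28

Quarter 1: $3,268.69 − $392.24 → $2,876.45
Quarter 2: $2,876.45 − $345.17 → $2,531.28
Quarter 3: $2,531.28 − $304.00 → $2,227.28
Quarter 4: $2,227.28 − $304.00 → $1,923.28
Quarter 5: $1,923.28 − $304.00 → $1,619.28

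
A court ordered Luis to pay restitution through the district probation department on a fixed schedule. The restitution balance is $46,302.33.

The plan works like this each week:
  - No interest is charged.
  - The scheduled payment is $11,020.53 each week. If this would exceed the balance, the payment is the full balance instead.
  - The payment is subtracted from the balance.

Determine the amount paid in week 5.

Week 1: $46,302.33 − $11,020.53 → $35,281.80
Week 2: $35,281.80 − $11,020.53 → $24,261.27
Week 3: $24,261.27 − $11,020.53 → $13,240.74
Week 4: $13,240.74 − $11,020.53 → $2,220.21
Week 5: $2,220.21 − $2,220.21 → $0.00

$2,220.21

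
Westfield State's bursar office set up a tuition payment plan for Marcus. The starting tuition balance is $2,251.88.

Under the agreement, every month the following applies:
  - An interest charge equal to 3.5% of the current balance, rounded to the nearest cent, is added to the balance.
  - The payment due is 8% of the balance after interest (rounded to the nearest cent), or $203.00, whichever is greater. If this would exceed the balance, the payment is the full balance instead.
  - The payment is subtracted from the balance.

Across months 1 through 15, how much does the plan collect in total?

Month 1: $2,251.88 +$78.82 interest = $2,330.70; pay $203.00 → $2,127.70
Month 2: $2,127.70 +$74.47 interest = $2,202.17; pay $203.00 → $1,999.17
Month 3: $1,999.17 +$69.97 interest = $2,069.14; pay $203.00 → $1,866.14
Month 4: $1,866.14 +$65.31 interest = $1,931.45; pay $203.00 → $1,728.45
Month 5: $1,728.45 +$60.50 interest = $1,788.95; pay $203.00 → $1,585.95
Month 6: $1,585.95 +$55.51 interest = $1,641.46; pay $203.00 → $1,438.46
Month 7: $1,438.46 +$50.35 interest = $1,488.81; pay $203.00 → $1,285.81
Month 8: $1,285.81 +$45.00 interest = $1,330.81; pay $203.00 → $1,127.81
Month 9: $1,127.81 +$39.47 interest = $1,167.28; pay $203.00 → $964.28
Month 10: $964.28 +$33.75 interest = $998.03; pay $203.00 → $795.03
Month 11: $795.03 +$27.83 interest = $822.86; pay $203.00 → $619.86
Month 12: $619.86 +$21.70 interest = $641.56; pay $203.00 → $438.56
Month 13: $438.56 +$15.35 interest = $453.91; pay $203.00 → $250.91
Month 14: $250.91 +$8.78 interest = $259.69; pay $203.00 → $56.69
Month 15: $56.69 +$1.98 interest = $58.67; pay $58.67 → $0.00
Total paid: $2,900.67

$2,900.67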